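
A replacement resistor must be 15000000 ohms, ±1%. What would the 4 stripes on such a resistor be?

brown, green, blue, brown

15000000 Ω = 15 × 10^6.
1 → brown
5 → green
Multiplier 10^6 → blue.
±1% tolerance → brown.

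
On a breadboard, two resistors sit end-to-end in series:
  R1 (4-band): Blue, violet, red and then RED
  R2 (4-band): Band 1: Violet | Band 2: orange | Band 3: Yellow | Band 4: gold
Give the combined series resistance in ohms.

R1: blue, violet → 67; red ×10^2 → 6700 Ω.
R2: violet, orange → 73; yellow ×10^4 → 730000 Ω.
Series: 6700 + 730000 = 736700 Ω.

736700 Ω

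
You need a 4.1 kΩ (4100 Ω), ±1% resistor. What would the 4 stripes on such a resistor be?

yellow, brown, red, brown

4100 Ω = 41 × 10^2.
4 → yellow
1 → brown
Multiplier 10^2 → red.
±1% tolerance → brown.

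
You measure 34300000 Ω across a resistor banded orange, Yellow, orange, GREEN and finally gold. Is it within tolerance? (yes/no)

Orange → 3 (first significant figure)
Yellow → 4 (second significant figure)
Orange → 3 (third significant figure)
Green → ×10^5 multiplier
Gold → ±5% tolerance
343 × 100000 = 34300000 Ω
Allowed range: 32585000 Ω to 36015000 Ω.
34300000 Ω lies inside that range.

yes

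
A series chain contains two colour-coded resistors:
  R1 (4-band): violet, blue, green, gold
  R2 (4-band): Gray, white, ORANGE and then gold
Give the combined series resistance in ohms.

7689000 Ω

R1: violet, blue → 76; green ×10^5 → 7600000 Ω.
R2: grey, white → 89; orange ×10^3 → 89000 Ω.
Series: 7600000 + 89000 = 7689000 Ω.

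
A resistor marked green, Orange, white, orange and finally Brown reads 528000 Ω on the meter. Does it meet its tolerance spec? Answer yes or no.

no

Green → 5 (first significant figure)
Orange → 3 (second significant figure)
White → 9 (third significant figure)
Orange → ×10^3 multiplier
Brown → ±1% tolerance
539 × 1000 = 539000 Ω
Allowed range: 533610 Ω to 544390 Ω.
528000 Ω lies outside that range.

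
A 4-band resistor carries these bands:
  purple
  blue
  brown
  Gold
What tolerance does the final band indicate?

±5%

The last band, gold, is the tolerance band.
Gold corresponds to ±5%.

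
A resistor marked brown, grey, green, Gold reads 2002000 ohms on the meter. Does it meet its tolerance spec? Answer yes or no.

no

Brown → 1 (first significant figure)
Grey → 8 (second significant figure)
Green → ×10^5 multiplier
Gold → ±5% tolerance
18 × 100000 = 1800000 Ω
Allowed range: 1710000 Ω to 1890000 Ω.
2002000 ohms lies outside that range.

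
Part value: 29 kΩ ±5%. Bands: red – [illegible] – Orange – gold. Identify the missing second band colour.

29000 Ω = 29 × 10^3.
The second band gives digit 9 of the significand, and 9 is white.

white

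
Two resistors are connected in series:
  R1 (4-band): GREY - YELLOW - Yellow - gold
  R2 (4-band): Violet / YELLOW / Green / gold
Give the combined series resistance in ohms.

R1: grey, yellow → 84; yellow ×10^4 → 840000 Ω.
R2: violet, yellow → 74; green ×10^5 → 7400000 Ω.
Series: 840000 + 7400000 = 8240000 Ω.

8240000 Ω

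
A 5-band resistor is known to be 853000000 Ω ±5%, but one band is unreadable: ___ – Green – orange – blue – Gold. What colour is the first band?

grey

853000000 Ω = 853 × 10^6.
The first band gives digit 8 of the significand, and 8 is grey.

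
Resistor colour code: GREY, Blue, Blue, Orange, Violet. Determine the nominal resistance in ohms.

866000 Ω

Grey → 8 (first significant figure)
Blue → 6 (second significant figure)
Blue → 6 (third significant figure)
Orange → ×10^3 multiplier
866 × 1000 = 866000 Ω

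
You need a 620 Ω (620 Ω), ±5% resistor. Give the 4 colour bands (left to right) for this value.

blue, red, brown, gold

620 Ω = 62 × 10^1.
6 → blue
2 → red
Multiplier 10^1 → brown.
±5% tolerance → gold.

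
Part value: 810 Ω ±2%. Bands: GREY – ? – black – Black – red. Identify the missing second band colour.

810 Ω = 810 × 10^0.
The second band gives digit 1 of the significand, and 1 is brown.

brown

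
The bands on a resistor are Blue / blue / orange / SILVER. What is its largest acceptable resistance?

72600 Ω

Blue → 6 (first significant figure)
Blue → 6 (second significant figure)
Orange → ×10^3 multiplier
Silver → ±10% tolerance
66 × 1000 = 66000 Ω
Largest = 66000 × (1 + 10/100) = 72600 Ω.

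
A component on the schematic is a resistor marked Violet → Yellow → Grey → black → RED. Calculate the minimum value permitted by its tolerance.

733.04 Ω

Violet → 7 (first significant figure)
Yellow → 4 (second significant figure)
Grey → 8 (third significant figure)
Black → ×1 multiplier
Red → ±2% tolerance
748 × 1 = 748 Ω
Minimum = 748 × (1 − 2/100) = 733.04 Ω.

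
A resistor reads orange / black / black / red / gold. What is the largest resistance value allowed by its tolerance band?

31500 Ω

Orange → 3 (first significant figure)
Black → 0 (second significant figure)
Black → 0 (third significant figure)
Red → ×10^2 multiplier
Gold → ±5% tolerance
300 × 100 = 30000 Ω
Largest = 30000 × (1 + 5/100) = 31500 Ω.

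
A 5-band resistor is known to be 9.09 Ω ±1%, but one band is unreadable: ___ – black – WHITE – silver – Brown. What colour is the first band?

white

9.09 Ω = 909 × 10^-2.
The first band gives digit 9 of the significand, and 9 is white.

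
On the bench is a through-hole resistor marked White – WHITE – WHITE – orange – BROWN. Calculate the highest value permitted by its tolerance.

White → 9 (first significant figure)
White → 9 (second significant figure)
White → 9 (third significant figure)
Orange → ×10^3 multiplier
Brown → ±1% tolerance
999 × 1000 = 999000 Ω
Highest = 999000 × (1 + 1/100) = 1008990 Ω.

1008990 Ω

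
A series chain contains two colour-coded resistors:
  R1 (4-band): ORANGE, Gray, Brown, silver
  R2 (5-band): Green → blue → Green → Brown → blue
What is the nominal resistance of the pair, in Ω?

R1: orange, grey → 38; brown ×10 → 380 Ω.
R2: green, blue, green → 565; brown ×10 → 5650 Ω.
Series: 380 + 5650 = 6030 Ω.

6030 Ω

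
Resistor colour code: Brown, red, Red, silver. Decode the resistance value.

1200 Ω

Brown → 1 (first significant figure)
Red → 2 (second significant figure)
Red → ×10^2 multiplier
12 × 100 = 1200 Ω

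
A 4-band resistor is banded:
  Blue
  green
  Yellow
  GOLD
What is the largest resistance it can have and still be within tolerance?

682500 Ω

Blue → 6 (first significant figure)
Green → 5 (second significant figure)
Yellow → ×10^4 multiplier
Gold → ±5% tolerance
65 × 10000 = 650000 Ω
Largest = 650000 × (1 + 5/100) = 682500 Ω.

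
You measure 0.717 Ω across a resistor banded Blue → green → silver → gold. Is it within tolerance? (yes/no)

no

Blue → 6 (first significant figure)
Green → 5 (second significant figure)
Silver → ×0.01 multiplier
Gold → ±5% tolerance
65 × 0.01 = 0.65 Ω
Allowed range: 0.6175 Ω to 0.6825 Ω.
0.717 Ω lies outside that range.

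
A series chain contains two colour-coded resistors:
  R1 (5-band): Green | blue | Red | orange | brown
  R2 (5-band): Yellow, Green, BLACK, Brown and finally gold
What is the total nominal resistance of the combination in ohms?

R1: green, blue, red → 562; orange ×10^3 → 562000 Ω.
R2: yellow, green, black → 450; brown ×10 → 4500 Ω.
Series: 562000 + 4500 = 566500 Ω.

566500 Ω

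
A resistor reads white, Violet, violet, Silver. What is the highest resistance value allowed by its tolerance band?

1067000000 Ω

White → 9 (first significant figure)
Violet → 7 (second significant figure)
Violet → ×10^7 multiplier
Silver → ±10% tolerance
97 × 10000000 = 970000000 Ω
Highest = 970000000 × (1 + 10/100) = 1067000000 Ω.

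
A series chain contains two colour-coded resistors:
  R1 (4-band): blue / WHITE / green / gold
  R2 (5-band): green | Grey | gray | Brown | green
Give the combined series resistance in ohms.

6905880 Ω

R1: blue, white → 69; green ×10^5 → 6900000 Ω.
R2: green, grey, grey → 588; brown ×10 → 5880 Ω.
Series: 6900000 + 5880 = 6905880 Ω.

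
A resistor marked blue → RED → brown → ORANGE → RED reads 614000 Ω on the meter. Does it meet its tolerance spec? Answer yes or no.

yes

Blue → 6 (first significant figure)
Red → 2 (second significant figure)
Brown → 1 (third significant figure)
Orange → ×10^3 multiplier
Red → ±2% tolerance
621 × 1000 = 621000 Ω
Allowed range: 608580 Ω to 633420 Ω.
614000 Ω lies inside that range.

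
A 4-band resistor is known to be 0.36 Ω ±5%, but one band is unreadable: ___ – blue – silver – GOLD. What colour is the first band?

orange

0.36 Ω = 36 × 10^-2.
The first band gives digit 3 of the significand, and 3 is orange.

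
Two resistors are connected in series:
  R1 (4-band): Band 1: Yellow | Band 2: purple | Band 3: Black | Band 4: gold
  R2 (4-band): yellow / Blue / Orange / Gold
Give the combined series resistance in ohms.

R1: yellow, violet → 47; black ×1 → 47 Ω.
R2: yellow, blue → 46; orange ×10^3 → 46000 Ω.
Series: 47 + 46000 = 46047 Ω.

46047 Ω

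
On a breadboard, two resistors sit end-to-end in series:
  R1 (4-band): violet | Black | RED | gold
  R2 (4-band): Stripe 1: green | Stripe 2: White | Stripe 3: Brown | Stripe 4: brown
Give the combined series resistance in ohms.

R1: violet, black → 70; red ×10^2 → 7000 Ω.
R2: green, white → 59; brown ×10 → 590 Ω.
Series: 7000 + 590 = 7590 Ω.

7590 Ω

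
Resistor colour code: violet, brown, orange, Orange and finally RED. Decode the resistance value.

713000 Ω

Violet → 7 (first significant figure)
Brown → 1 (second significant figure)
Orange → 3 (third significant figure)
Orange → ×10^3 multiplier
713 × 1000 = 713000 Ω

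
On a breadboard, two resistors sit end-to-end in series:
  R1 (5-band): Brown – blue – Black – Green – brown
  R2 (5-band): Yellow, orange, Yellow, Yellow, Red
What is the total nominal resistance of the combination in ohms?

20340000 Ω

R1: brown, blue, black → 160; green ×10^5 → 16000000 Ω.
R2: yellow, orange, yellow → 434; yellow ×10^4 → 4340000 Ω.
Series: 16000000 + 4340000 = 20340000 Ω.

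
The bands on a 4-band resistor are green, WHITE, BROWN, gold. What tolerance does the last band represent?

±5%

The last band, gold, is the tolerance band.
Gold corresponds to ±5%.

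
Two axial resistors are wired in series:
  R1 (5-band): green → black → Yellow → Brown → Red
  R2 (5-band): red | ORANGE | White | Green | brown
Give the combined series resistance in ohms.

R1: green, black, yellow → 504; brown ×10 → 5040 Ω.
R2: red, orange, white → 239; green ×10^5 → 23900000 Ω.
Series: 5040 + 23900000 = 23905040 Ω.

23905040 Ω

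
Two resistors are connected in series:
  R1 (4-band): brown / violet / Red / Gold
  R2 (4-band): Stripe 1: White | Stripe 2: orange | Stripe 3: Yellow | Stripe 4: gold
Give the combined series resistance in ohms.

931700 Ω

R1: brown, violet → 17; red ×10^2 → 1700 Ω.
R2: white, orange → 93; yellow ×10^4 → 930000 Ω.
Series: 1700 + 930000 = 931700 Ω.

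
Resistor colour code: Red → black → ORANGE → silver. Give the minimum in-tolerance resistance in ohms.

18000 Ω

Red → 2 (first significant figure)
Black → 0 (second significant figure)
Orange → ×10^3 multiplier
Silver → ±10% tolerance
20 × 1000 = 20000 Ω
Minimum = 20000 × (1 − 10/100) = 18000 Ω.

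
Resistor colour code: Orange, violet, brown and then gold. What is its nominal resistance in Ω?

Orange → 3 (first significant figure)
Violet → 7 (second significant figure)
Brown → ×10 multiplier
37 × 10 = 370 Ω

370 Ω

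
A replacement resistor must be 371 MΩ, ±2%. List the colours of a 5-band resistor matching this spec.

orange, violet, brown, blue, red

371000000 Ω = 371 × 10^6.
3 → orange
7 → violet
1 → brown
Multiplier 10^6 → blue.
±2% tolerance → red.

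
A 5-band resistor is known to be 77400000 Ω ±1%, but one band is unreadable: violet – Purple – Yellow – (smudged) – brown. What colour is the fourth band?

77400000 Ω = 774 × 10^5.
The fourth band is the multiplier, 10^5, which is green.

green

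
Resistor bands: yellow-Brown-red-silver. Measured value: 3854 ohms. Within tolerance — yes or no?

yes

Yellow → 4 (first significant figure)
Brown → 1 (second significant figure)
Red → ×10^2 multiplier
Silver → ±10% tolerance
41 × 100 = 4100 Ω
Allowed range: 3690 Ω to 4510 Ω.
3854 ohms lies inside that range.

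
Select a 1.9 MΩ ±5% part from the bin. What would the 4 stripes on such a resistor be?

1900000 Ω = 19 × 10^5.
1 → brown
9 → white
Multiplier 10^5 → green.
±5% tolerance → gold.

brown, white, green, gold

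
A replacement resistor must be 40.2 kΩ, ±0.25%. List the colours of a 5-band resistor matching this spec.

yellow, black, red, red, blue

40200 Ω = 402 × 10^2.
4 → yellow
0 → black
2 → red
Multiplier 10^2 → red.
±0.25% tolerance → blue.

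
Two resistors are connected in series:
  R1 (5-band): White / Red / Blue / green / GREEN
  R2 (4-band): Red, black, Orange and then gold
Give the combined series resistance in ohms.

R1: white, red, blue → 926; green ×10^5 → 92600000 Ω.
R2: red, black → 20; orange ×10^3 → 20000 Ω.
Series: 92600000 + 20000 = 92620000 Ω.

92620000 Ω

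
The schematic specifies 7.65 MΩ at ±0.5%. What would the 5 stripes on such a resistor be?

7650000 Ω = 765 × 10^4.
7 → violet
6 → blue
5 → green
Multiplier 10^4 → yellow.
±0.5% tolerance → green.

violet, blue, green, yellow, green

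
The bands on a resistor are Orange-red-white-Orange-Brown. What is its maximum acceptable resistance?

Orange → 3 (first significant figure)
Red → 2 (second significant figure)
White → 9 (third significant figure)
Orange → ×10^3 multiplier
Brown → ±1% tolerance
329 × 1000 = 329000 Ω
Maximum = 329000 × (1 + 1/100) = 332290 Ω.

332290 Ω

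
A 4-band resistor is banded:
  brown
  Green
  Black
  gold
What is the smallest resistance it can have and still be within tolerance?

Brown → 1 (first significant figure)
Green → 5 (second significant figure)
Black → ×1 multiplier
Gold → ±5% tolerance
15 × 1 = 15 Ω
Smallest = 15 × (1 − 5/100) = 14.25 Ω.

14.25 Ω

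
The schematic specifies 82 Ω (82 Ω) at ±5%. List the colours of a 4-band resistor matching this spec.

grey, red, black, gold

82 Ω = 82 × 10^0.
8 → grey
2 → red
Multiplier 10^0 → black.
±5% tolerance → gold.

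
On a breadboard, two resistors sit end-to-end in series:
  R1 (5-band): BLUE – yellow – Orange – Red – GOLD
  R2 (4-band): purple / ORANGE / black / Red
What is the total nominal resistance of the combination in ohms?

64373 Ω

R1: blue, yellow, orange → 643; red ×10^2 → 64300 Ω.
R2: violet, orange → 73; black ×1 → 73 Ω.
Series: 64300 + 73 = 64373 Ω.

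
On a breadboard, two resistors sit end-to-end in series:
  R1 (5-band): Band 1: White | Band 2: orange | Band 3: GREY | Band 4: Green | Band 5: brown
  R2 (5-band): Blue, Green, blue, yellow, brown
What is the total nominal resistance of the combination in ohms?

R1: white, orange, grey → 938; green ×10^5 → 93800000 Ω.
R2: blue, green, blue → 656; yellow ×10^4 → 6560000 Ω.
Series: 93800000 + 6560000 = 100360000 Ω.

100360000 Ω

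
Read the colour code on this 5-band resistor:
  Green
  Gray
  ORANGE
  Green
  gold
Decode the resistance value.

58300000 Ω

Green → 5 (first significant figure)
Grey → 8 (second significant figure)
Orange → 3 (third significant figure)
Green → ×10^5 multiplier
583 × 100000 = 58300000 Ω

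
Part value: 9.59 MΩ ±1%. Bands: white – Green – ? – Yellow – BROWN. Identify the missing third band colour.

white

9590000 Ω = 959 × 10^4.
The third band gives digit 9 of the significand, and 9 is white.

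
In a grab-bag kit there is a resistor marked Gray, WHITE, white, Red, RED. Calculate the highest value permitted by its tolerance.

Grey → 8 (first significant figure)
White → 9 (second significant figure)
White → 9 (third significant figure)
Red → ×10^2 multiplier
Red → ±2% tolerance
899 × 100 = 89900 Ω
Highest = 89900 × (1 + 2/100) = 91698 Ω.

91698 Ω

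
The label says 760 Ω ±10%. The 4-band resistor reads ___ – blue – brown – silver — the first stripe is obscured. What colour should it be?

760 Ω = 76 × 10^1.
The first band gives digit 7 of the significand, and 7 is violet.

violet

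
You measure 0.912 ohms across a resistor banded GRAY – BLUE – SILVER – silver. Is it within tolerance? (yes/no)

Grey → 8 (first significant figure)
Blue → 6 (second significant figure)
Silver → ×0.01 multiplier
Silver → ±10% tolerance
86 × 0.01 = 0.86 Ω
Allowed range: 0.774 Ω to 0.946 Ω.
0.912 ohms lies inside that range.

yes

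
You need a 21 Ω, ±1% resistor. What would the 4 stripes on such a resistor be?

red, brown, black, brown

21 Ω = 21 × 10^0.
2 → red
1 → brown
Multiplier 10^0 → black.
±1% tolerance → brown.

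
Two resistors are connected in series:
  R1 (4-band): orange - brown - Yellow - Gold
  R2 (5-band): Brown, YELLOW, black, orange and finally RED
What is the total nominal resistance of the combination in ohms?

450000 Ω

R1: orange, brown → 31; yellow ×10^4 → 310000 Ω.
R2: brown, yellow, black → 140; orange ×10^3 → 140000 Ω.
Series: 310000 + 140000 = 450000 Ω.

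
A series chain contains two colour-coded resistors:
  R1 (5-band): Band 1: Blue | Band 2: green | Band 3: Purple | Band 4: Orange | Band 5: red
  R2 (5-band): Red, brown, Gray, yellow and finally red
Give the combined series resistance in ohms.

2837000 Ω

R1: blue, green, violet → 657; orange ×10^3 → 657000 Ω.
R2: red, brown, grey → 218; yellow ×10^4 → 2180000 Ω.
Series: 657000 + 2180000 = 2837000 Ω.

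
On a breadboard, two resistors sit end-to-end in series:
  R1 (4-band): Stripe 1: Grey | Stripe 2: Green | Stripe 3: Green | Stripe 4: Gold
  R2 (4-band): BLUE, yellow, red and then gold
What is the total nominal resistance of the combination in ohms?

R1: grey, green → 85; green ×10^5 → 8500000 Ω.
R2: blue, yellow → 64; red ×10^2 → 6400 Ω.
Series: 8500000 + 6400 = 8506400 Ω.

8506400 Ω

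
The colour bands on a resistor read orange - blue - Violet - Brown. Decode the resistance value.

Orange → 3 (first significant figure)
Blue → 6 (second significant figure)
Violet → ×10^7 multiplier
36 × 10000000 = 360000000 Ω

360000000 Ω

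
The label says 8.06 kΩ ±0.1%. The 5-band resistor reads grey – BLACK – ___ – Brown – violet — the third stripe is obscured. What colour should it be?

8060 Ω = 806 × 10^1.
The third band gives digit 6 of the significand, and 6 is blue.

blue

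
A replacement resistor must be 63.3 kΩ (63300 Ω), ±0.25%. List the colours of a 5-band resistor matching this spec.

blue, orange, orange, red, blue

63300 Ω = 633 × 10^2.
6 → blue
3 → orange
3 → orange
Multiplier 10^2 → red.
±0.25% tolerance → blue.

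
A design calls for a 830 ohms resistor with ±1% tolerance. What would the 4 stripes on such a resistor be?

grey, orange, brown, brown

830 Ω = 83 × 10^1.
8 → grey
3 → orange
Multiplier 10^1 → brown.
±1% tolerance → brown.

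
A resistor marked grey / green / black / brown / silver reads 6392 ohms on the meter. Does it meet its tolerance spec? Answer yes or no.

no

Grey → 8 (first significant figure)
Green → 5 (second significant figure)
Black → 0 (third significant figure)
Brown → ×10 multiplier
Silver → ±10% tolerance
850 × 10 = 8500 Ω
Allowed range: 7650 Ω to 9350 Ω.
6392 ohms lies outside that range.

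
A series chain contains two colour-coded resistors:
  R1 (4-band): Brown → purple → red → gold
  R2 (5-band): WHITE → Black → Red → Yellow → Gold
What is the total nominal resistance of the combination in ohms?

9021700 Ω

R1: brown, violet → 17; red ×10^2 → 1700 Ω.
R2: white, black, red → 902; yellow ×10^4 → 9020000 Ω.
Series: 1700 + 9020000 = 9021700 Ω.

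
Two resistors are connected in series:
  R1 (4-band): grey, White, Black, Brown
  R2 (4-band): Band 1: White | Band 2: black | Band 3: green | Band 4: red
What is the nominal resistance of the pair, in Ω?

R1: grey, white → 89; black ×1 → 89 Ω.
R2: white, black → 90; green ×10^5 → 9000000 Ω.
Series: 89 + 9000000 = 9000089 Ω.

9000089 Ω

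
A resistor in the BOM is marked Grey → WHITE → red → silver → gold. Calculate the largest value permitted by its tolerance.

Grey → 8 (first significant figure)
White → 9 (second significant figure)
Red → 2 (third significant figure)
Silver → ×0.01 multiplier
Gold → ±5% tolerance
892 × 0.01 = 8.92 Ω
Largest = 8.92 × (1 + 5/100) = 9.366 Ω.

9.366 Ω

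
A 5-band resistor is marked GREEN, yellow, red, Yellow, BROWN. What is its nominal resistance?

Green → 5 (first significant figure)
Yellow → 4 (second significant figure)
Red → 2 (third significant figure)
Yellow → ×10^4 multiplier
542 × 10000 = 5420000 Ω

5420000 Ω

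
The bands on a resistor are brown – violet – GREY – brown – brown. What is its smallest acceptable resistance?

1762.2 Ω

Brown → 1 (first significant figure)
Violet → 7 (second significant figure)
Grey → 8 (third significant figure)
Brown → ×10 multiplier
Brown → ±1% tolerance
178 × 10 = 1780 Ω
Smallest = 1780 × (1 − 1/100) = 1762.2 Ω.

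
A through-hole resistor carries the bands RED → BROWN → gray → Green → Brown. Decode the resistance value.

Red → 2 (first significant figure)
Brown → 1 (second significant figure)
Grey → 8 (third significant figure)
Green → ×10^5 multiplier
218 × 100000 = 21800000 Ω

21800000 Ω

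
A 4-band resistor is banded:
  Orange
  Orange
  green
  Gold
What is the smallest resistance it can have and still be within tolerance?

Orange → 3 (first significant figure)
Orange → 3 (second significant figure)
Green → ×10^5 multiplier
Gold → ±5% tolerance
33 × 100000 = 3300000 Ω
Smallest = 3300000 × (1 − 5/100) = 3135000 Ω.

3135000 Ω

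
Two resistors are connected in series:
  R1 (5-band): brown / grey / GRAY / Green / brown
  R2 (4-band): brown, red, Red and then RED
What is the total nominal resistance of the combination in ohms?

18801200 Ω

R1: brown, grey, grey → 188; green ×10^5 → 18800000 Ω.
R2: brown, red → 12; red ×10^2 → 1200 Ω.
Series: 18800000 + 1200 = 18801200 Ω.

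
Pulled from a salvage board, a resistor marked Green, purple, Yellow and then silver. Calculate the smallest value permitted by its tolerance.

513000 Ω

Green → 5 (first significant figure)
Violet → 7 (second significant figure)
Yellow → ×10^4 multiplier
Silver → ±10% tolerance
57 × 10000 = 570000 Ω
Smallest = 570000 × (1 − 10/100) = 513000 Ω.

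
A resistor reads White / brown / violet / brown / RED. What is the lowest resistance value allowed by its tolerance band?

8986.6 Ω

White → 9 (first significant figure)
Brown → 1 (second significant figure)
Violet → 7 (third significant figure)
Brown → ×10 multiplier
Red → ±2% tolerance
917 × 10 = 9170 Ω
Lowest = 9170 × (1 − 2/100) = 8986.6 Ω.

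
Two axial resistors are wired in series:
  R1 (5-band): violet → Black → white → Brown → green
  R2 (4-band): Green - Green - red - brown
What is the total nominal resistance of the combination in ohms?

12590 Ω

R1: violet, black, white → 709; brown ×10 → 7090 Ω.
R2: green, green → 55; red ×10^2 → 5500 Ω.
Series: 7090 + 5500 = 12590 Ω.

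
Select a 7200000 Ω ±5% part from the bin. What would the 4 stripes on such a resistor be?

7200000 Ω = 72 × 10^5.
7 → violet
2 → red
Multiplier 10^5 → green.
±5% tolerance → gold.

violet, red, green, gold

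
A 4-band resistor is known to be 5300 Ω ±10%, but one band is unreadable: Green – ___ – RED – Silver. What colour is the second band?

5300 Ω = 53 × 10^2.
The second band gives digit 3 of the significand, and 3 is orange.

orange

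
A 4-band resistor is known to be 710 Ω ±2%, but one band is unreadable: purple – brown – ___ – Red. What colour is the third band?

710 Ω = 71 × 10^1.
The third band is the multiplier, 10^1, which is brown.

brown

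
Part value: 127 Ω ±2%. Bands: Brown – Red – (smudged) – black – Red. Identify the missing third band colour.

127 Ω = 127 × 10^0.
The third band gives digit 7 of the significand, and 7 is violet.

violet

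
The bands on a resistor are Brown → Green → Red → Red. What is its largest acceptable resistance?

Brown → 1 (first significant figure)
Green → 5 (second significant figure)
Red → ×10^2 multiplier
Red → ±2% tolerance
15 × 100 = 1500 Ω
Largest = 1500 × (1 + 2/100) = 1530 Ω.

1530 Ω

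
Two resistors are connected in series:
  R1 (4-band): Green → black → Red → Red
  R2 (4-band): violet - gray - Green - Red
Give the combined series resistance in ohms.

7805000 Ω

R1: green, black → 50; red ×10^2 → 5000 Ω.
R2: violet, grey → 78; green ×10^5 → 7800000 Ω.
Series: 5000 + 7800000 = 7805000 Ω.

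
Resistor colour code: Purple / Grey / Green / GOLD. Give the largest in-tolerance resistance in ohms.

8190000 Ω

Violet → 7 (first significant figure)
Grey → 8 (second significant figure)
Green → ×10^5 multiplier
Gold → ±5% tolerance
78 × 100000 = 7800000 Ω
Largest = 7800000 × (1 + 5/100) = 8190000 Ω.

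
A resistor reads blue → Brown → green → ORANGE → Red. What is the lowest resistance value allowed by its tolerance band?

602700 Ω

Blue → 6 (first significant figure)
Brown → 1 (second significant figure)
Green → 5 (third significant figure)
Orange → ×10^3 multiplier
Red → ±2% tolerance
615 × 1000 = 615000 Ω
Lowest = 615000 × (1 − 2/100) = 602700 Ω.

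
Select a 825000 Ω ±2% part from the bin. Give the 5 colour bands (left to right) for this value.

grey, red, green, orange, red

825000 Ω = 825 × 10^3.
8 → grey
2 → red
5 → green
Multiplier 10^3 → orange.
±2% tolerance → red.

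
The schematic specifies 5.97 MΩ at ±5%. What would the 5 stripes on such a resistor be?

5970000 Ω = 597 × 10^4.
5 → green
9 → white
7 → violet
Multiplier 10^4 → yellow.
±5% tolerance → gold.

green, white, violet, yellow, gold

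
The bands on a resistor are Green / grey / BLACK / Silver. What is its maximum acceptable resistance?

Green → 5 (first significant figure)
Grey → 8 (second significant figure)
Black → ×1 multiplier
Silver → ±10% tolerance
58 × 1 = 58 Ω
Maximum = 58 × (1 + 10/100) = 63.8 Ω.

63.8 Ω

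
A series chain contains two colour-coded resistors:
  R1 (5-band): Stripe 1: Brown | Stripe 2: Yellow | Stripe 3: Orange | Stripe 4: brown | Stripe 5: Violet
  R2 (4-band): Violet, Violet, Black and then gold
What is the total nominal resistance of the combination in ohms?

R1: brown, yellow, orange → 143; brown ×10 → 1430 Ω.
R2: violet, violet → 77; black ×1 → 77 Ω.
Series: 1430 + 77 = 1507 Ω.

1507 Ω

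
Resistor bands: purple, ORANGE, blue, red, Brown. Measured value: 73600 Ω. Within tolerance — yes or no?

yes

Violet → 7 (first significant figure)
Orange → 3 (second significant figure)
Blue → 6 (third significant figure)
Red → ×10^2 multiplier
Brown → ±1% tolerance
736 × 100 = 73600 Ω
Allowed range: 72864 Ω to 74336 Ω.
73600 Ω lies inside that range.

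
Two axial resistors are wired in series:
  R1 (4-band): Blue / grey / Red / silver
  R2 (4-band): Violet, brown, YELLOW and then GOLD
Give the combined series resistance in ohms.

716800 Ω

R1: blue, grey → 68; red ×10^2 → 6800 Ω.
R2: violet, brown → 71; yellow ×10^4 → 710000 Ω.
Series: 6800 + 710000 = 716800 Ω.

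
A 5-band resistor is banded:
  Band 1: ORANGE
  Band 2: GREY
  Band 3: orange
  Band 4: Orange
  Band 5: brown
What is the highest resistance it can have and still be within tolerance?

Orange → 3 (first significant figure)
Grey → 8 (second significant figure)
Orange → 3 (third significant figure)
Orange → ×10^3 multiplier
Brown → ±1% tolerance
383 × 1000 = 383000 Ω
Highest = 383000 × (1 + 1/100) = 386830 Ω.

386830 Ω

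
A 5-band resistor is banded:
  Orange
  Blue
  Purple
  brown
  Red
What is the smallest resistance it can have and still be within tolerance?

Orange → 3 (first significant figure)
Blue → 6 (second significant figure)
Violet → 7 (third significant figure)
Brown → ×10 multiplier
Red → ±2% tolerance
367 × 10 = 3670 Ω
Smallest = 3670 × (1 − 2/100) = 3596.6 Ω.

3596.6 Ω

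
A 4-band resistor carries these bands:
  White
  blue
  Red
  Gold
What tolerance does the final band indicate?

±5%

The last band, gold, is the tolerance band.
Gold corresponds to ±5%.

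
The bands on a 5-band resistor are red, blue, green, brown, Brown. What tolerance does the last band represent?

The last band, brown, is the tolerance band.
Brown corresponds to ±1%.

±1%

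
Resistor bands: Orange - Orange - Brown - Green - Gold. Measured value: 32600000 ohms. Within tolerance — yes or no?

yes

Orange → 3 (first significant figure)
Orange → 3 (second significant figure)
Brown → 1 (third significant figure)
Green → ×10^5 multiplier
Gold → ±5% tolerance
331 × 100000 = 33100000 Ω
Allowed range: 31445000 Ω to 34755000 Ω.
32600000 ohms lies inside that range.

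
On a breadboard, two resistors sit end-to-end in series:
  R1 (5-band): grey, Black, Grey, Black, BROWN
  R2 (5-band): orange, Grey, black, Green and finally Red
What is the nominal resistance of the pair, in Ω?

38000808 Ω

R1: grey, black, grey → 808; black ×1 → 808 Ω.
R2: orange, grey, black → 380; green ×10^5 → 38000000 Ω.
Series: 808 + 38000000 = 38000808 Ω.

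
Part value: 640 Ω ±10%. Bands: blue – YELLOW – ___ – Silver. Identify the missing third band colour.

640 Ω = 64 × 10^1.
The third band is the multiplier, 10^1, which is brown.

brown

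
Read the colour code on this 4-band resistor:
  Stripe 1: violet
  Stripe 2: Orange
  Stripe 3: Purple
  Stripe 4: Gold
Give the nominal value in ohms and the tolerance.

Violet → 7 (first significant figure)
Orange → 3 (second significant figure)
Violet → ×10^7 multiplier
Gold → ±5% tolerance
73 × 10000000 = 730000000 Ω

730000000 Ω ±5%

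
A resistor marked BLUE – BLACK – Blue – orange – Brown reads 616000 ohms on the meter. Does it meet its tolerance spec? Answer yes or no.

Blue → 6 (first significant figure)
Black → 0 (second significant figure)
Blue → 6 (third significant figure)
Orange → ×10^3 multiplier
Brown → ±1% tolerance
606 × 1000 = 606000 Ω
Allowed range: 599940 Ω to 612060 Ω.
616000 ohms lies outside that range.

no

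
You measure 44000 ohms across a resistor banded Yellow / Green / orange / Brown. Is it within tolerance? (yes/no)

no

Yellow → 4 (first significant figure)
Green → 5 (second significant figure)
Orange → ×10^3 multiplier
Brown → ±1% tolerance
45 × 1000 = 45000 Ω
Allowed range: 44550 Ω to 45450 Ω.
44000 ohms lies outside that range.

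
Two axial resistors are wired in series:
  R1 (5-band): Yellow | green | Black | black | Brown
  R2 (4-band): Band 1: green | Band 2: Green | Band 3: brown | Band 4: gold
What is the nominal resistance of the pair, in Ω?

1000 Ω

R1: yellow, green, black → 450; black ×1 → 450 Ω.
R2: green, green → 55; brown ×10 → 550 Ω.
Series: 450 + 550 = 1000 Ω.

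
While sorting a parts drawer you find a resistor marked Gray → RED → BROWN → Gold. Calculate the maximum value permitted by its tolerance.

861 Ω

Grey → 8 (first significant figure)
Red → 2 (second significant figure)
Brown → ×10 multiplier
Gold → ±5% tolerance
82 × 10 = 820 Ω
Maximum = 820 × (1 + 5/100) = 861 Ω.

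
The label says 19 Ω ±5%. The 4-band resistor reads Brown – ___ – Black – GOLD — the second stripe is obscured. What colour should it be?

white

19 Ω = 19 × 10^0.
The second band gives digit 9 of the significand, and 9 is white.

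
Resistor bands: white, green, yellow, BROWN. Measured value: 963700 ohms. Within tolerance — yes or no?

no

White → 9 (first significant figure)
Green → 5 (second significant figure)
Yellow → ×10^4 multiplier
Brown → ±1% tolerance
95 × 10000 = 950000 Ω
Allowed range: 940500 Ω to 959500 Ω.
963700 ohms lies outside that range.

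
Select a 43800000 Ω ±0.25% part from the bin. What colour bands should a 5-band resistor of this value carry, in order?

43800000 Ω = 438 × 10^5.
4 → yellow
3 → orange
8 → grey
Multiplier 10^5 → green.
±0.25% tolerance → blue.

yellow, orange, grey, green, blue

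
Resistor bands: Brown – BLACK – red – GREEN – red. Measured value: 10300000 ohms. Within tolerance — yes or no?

yes

Brown → 1 (first significant figure)
Black → 0 (second significant figure)
Red → 2 (third significant figure)
Green → ×10^5 multiplier
Red → ±2% tolerance
102 × 100000 = 10200000 Ω
Allowed range: 9996000 Ω to 10404000 Ω.
10300000 ohms lies inside that range.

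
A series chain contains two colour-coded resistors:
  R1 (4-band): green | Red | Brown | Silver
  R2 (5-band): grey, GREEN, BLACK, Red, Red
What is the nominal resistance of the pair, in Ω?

R1: green, red → 52; brown ×10 → 520 Ω.
R2: grey, green, black → 850; red ×10^2 → 85000 Ω.
Series: 520 + 85000 = 85520 Ω.

85520 Ω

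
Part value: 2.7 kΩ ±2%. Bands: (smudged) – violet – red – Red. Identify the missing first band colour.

2700 Ω = 27 × 10^2.
The first band gives digit 2 of the significand, and 2 is red.

red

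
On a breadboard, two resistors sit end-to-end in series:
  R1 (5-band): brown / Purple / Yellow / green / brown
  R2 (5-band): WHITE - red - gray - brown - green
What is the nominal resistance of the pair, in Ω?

R1: brown, violet, yellow → 174; green ×10^5 → 17400000 Ω.
R2: white, red, grey → 928; brown ×10 → 9280 Ω.
Series: 17400000 + 9280 = 17409280 Ω.

17409280 Ω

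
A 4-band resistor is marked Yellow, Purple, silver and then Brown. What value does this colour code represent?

0.47 Ω

Yellow → 4 (first significant figure)
Violet → 7 (second significant figure)
Silver → ×0.01 multiplier
47 × 0.01 = 0.47 Ω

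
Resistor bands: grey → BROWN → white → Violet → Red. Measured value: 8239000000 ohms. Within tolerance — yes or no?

yes

Grey → 8 (first significant figure)
Brown → 1 (second significant figure)
White → 9 (third significant figure)
Violet → ×10^7 multiplier
Red → ±2% tolerance
819 × 10000000 = 8190000000 Ω
Allowed range: 8026200000 Ω to 8353800000 Ω.
8239000000 ohms lies inside that range.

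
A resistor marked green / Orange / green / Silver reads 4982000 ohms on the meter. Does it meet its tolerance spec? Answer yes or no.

Green → 5 (first significant figure)
Orange → 3 (second significant figure)
Green → ×10^5 multiplier
Silver → ±10% tolerance
53 × 100000 = 5300000 Ω
Allowed range: 4770000 Ω to 5830000 Ω.
4982000 ohms lies inside that range.

yes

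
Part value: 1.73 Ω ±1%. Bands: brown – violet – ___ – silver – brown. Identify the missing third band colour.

orange

1.73 Ω = 173 × 10^-2.
The third band gives digit 3 of the significand, and 3 is orange.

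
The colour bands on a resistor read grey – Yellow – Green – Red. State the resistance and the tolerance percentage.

Grey → 8 (first significant figure)
Yellow → 4 (second significant figure)
Green → ×10^5 multiplier
Red → ±2% tolerance
84 × 100000 = 8400000 Ω

8400000 Ω ±2%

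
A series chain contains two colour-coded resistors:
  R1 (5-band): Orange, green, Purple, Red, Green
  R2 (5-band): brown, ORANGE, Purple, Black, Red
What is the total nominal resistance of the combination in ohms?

R1: orange, green, violet → 357; red ×10^2 → 35700 Ω.
R2: brown, orange, violet → 137; black ×1 → 137 Ω.
Series: 35700 + 137 = 35837 Ω.

35837 Ω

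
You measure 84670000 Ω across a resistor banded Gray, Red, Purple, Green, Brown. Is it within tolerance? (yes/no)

no

Grey → 8 (first significant figure)
Red → 2 (second significant figure)
Violet → 7 (third significant figure)
Green → ×10^5 multiplier
Brown → ±1% tolerance
827 × 100000 = 82700000 Ω
Allowed range: 81873000 Ω to 83527000 Ω.
84670000 Ω lies outside that range.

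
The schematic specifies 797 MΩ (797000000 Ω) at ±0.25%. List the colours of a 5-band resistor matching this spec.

797000000 Ω = 797 × 10^6.
7 → violet
9 → white
7 → violet
Multiplier 10^6 → blue.
±0.25% tolerance → blue.

violet, white, violet, blue, blue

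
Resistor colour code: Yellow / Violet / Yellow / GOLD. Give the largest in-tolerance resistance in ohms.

493500 Ω

Yellow → 4 (first significant figure)
Violet → 7 (second significant figure)
Yellow → ×10^4 multiplier
Gold → ±5% tolerance
47 × 10000 = 470000 Ω
Largest = 470000 × (1 + 5/100) = 493500 Ω.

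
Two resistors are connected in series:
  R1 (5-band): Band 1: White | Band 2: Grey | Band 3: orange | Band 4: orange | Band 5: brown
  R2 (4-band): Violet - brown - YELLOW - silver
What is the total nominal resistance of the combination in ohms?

R1: white, grey, orange → 983; orange ×10^3 → 983000 Ω.
R2: violet, brown → 71; yellow ×10^4 → 710000 Ω.
Series: 983000 + 710000 = 1693000 Ω.

1693000 Ω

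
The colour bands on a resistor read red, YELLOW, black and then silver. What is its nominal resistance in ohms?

Red → 2 (first significant figure)
Yellow → 4 (second significant figure)
Black → ×1 multiplier
24 × 1 = 24 Ω

24 Ω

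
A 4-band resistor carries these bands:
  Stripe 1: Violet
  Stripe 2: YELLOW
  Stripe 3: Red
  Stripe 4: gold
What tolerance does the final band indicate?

±5%

The last band, gold, is the tolerance band.
Gold corresponds to ±5%.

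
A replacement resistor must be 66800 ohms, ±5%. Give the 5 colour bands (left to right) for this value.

blue, blue, grey, red, gold

66800 Ω = 668 × 10^2.
6 → blue
6 → blue
8 → grey
Multiplier 10^2 → red.
±5% tolerance → gold.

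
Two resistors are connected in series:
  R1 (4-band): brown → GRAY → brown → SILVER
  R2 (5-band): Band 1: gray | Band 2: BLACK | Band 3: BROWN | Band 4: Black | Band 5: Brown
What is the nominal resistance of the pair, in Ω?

R1: brown, grey → 18; brown ×10 → 180 Ω.
R2: grey, black, brown → 801; black ×1 → 801 Ω.
Series: 180 + 801 = 981 Ω.

981 Ω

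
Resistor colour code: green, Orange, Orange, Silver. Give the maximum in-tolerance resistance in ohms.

Green → 5 (first significant figure)
Orange → 3 (second significant figure)
Orange → ×10^3 multiplier
Silver → ±10% tolerance
53 × 1000 = 53000 Ω
Maximum = 53000 × (1 + 10/100) = 58300 Ω.

58300 Ω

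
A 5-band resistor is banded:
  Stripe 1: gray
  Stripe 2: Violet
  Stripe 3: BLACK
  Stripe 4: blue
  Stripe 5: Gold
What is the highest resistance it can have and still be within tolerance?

Grey → 8 (first significant figure)
Violet → 7 (second significant figure)
Black → 0 (third significant figure)
Blue → ×10^6 multiplier
Gold → ±5% tolerance
870 × 1000000 = 870000000 Ω
Highest = 870000000 × (1 + 5/100) = 913500000 Ω.

913500000 Ω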